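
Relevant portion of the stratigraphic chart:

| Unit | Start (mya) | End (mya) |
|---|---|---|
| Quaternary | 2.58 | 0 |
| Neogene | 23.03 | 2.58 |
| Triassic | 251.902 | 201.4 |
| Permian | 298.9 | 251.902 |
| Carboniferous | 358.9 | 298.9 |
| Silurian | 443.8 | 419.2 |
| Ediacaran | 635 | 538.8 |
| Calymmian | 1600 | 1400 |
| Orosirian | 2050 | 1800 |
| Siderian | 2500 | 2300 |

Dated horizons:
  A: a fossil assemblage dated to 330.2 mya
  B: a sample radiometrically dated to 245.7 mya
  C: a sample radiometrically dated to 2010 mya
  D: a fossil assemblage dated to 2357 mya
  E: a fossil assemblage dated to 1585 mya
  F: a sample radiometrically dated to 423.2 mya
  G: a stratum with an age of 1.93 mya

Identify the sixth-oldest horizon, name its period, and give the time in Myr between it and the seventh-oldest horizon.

Sorted oldest-first by Ma: D (2357), C (2010), E (1585), F (423.2), A (330.2), B (245.7), G (1.93).
The sixth oldest is B at 245.7 Ma, which lies in 251.902–201.4 Ma: the Triassic.
The seventh oldest is G at 1.93 Ma; separation = |245.7 − 1.93| = 243.77 Myr.

B, in the Triassic; 243.77 million years to G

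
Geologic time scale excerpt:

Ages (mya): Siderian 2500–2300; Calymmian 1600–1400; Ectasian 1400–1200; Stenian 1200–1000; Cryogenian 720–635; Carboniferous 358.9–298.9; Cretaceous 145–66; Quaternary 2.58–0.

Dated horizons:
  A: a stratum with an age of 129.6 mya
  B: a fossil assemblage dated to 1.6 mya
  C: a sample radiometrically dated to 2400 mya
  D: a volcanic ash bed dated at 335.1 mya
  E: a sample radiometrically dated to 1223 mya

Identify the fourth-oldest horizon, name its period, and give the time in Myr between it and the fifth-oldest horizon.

A, in the Cretaceous; 128 million years to B

Larger Ma means older, so oldest first: C 2400 > E 1223 > D 335.1 > A 129.6 > B 1.6.
Counting 4 along gives A (129.6 Ma); the excerpt puts that inside the Cretaceous, 145–66 Ma.
Next in line is B (1.6 Ma), and 129.6 − 1.6 = 128 Myr.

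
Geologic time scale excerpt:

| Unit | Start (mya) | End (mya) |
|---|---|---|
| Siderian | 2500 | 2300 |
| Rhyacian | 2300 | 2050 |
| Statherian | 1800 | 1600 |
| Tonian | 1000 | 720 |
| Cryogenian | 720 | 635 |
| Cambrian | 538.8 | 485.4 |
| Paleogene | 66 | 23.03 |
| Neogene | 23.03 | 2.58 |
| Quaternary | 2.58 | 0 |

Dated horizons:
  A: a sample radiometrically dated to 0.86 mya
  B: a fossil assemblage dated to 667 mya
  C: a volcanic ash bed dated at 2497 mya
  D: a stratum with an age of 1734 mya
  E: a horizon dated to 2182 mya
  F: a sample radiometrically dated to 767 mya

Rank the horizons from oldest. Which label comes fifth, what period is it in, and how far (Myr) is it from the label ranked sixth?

B, in the Cryogenian; 666.14 million years to A

Larger Ma means older, so oldest first: C 2497 > E 2182 > D 1734 > F 767 > B 667 > A 0.86.
Counting 5 along gives B (667 Ma); the excerpt puts that inside the Cryogenian, 720–635 Ma.
Next in line is A (0.86 Ma), and 667 − 0.86 = 666.14 Myr.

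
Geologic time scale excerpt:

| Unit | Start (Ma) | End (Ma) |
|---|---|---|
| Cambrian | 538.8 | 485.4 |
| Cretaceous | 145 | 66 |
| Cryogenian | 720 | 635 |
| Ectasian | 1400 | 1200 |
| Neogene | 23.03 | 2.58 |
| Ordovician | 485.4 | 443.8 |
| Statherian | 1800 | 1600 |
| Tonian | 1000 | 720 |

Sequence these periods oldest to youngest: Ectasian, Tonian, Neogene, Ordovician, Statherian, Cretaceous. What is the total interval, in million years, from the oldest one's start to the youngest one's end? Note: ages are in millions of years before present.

From the excerpt: Ectasian 1400–1200; Tonian 1000–720; Neogene 23.03–2.58; Ordovician 485.4–443.8; Statherian 1800–1600; Cretaceous 145–66 (Ma).
Larger Ma is earlier, so the oldest is Statherian and the youngest is Neogene; oldest to youngest: Statherian, Ectasian, Tonian, Ordovician, Cretaceous, Neogene.
Oldest start 1800 minus youngest end 2.58 gives 1797.42 Myr overall.

Statherian → Ectasian → Tonian → Ordovician → Cretaceous → Neogene; total span 1797.42 Myr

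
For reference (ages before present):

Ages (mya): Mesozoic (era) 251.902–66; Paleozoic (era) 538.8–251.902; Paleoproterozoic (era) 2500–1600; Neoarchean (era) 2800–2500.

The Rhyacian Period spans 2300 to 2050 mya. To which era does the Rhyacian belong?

The Rhyacian (2300–2050 Ma) lies entirely within 2500–1600 Ma, the Paleoproterozoic Era.

Paleoproterozoic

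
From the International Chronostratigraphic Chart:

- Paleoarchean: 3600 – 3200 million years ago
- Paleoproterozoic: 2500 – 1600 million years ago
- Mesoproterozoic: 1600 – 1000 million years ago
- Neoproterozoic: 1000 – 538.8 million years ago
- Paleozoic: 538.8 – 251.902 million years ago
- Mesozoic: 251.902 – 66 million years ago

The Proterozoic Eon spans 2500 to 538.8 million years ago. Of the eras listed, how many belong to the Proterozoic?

3

Eras inside 2500–538.8 Ma: Paleoproterozoic, Mesoproterozoic, Neoproterozoic — 3 in total.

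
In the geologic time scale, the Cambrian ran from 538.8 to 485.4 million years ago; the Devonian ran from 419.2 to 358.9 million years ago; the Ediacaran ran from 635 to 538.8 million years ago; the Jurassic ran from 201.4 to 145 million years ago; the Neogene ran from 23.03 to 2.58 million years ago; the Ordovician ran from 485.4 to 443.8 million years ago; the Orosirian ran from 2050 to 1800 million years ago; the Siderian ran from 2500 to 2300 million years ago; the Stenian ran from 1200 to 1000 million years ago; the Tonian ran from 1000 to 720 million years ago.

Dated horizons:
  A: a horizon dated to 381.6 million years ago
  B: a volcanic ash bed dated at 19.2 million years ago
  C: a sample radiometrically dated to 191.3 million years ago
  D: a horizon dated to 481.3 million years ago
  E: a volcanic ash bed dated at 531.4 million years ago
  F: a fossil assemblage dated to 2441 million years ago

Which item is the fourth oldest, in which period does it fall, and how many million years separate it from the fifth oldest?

Sorted oldest-first by Ma: F (2441), E (531.4), D (481.3), A (381.6), C (191.3), B (19.2).
The fourth oldest is A at 381.6 Ma, which lies in 419.2–358.9 Ma: the Devonian.
The fifth oldest is C at 191.3 Ma; separation = |381.6 − 191.3| = 190.3 Myr.

A, in the Devonian; 190.3 million years to C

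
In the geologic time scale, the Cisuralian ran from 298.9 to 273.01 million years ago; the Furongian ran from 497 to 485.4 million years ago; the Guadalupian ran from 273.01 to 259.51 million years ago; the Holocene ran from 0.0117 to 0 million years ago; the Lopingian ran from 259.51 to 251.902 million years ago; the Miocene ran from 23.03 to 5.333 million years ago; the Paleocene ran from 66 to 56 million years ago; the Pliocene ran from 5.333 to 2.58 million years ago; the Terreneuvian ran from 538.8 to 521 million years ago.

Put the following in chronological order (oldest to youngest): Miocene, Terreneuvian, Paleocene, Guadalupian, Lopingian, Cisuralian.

Terreneuvian, Cisuralian, Guadalupian, Lopingian, Paleocene, Miocene

The oldest of these is Terreneuvian (starts 538.8 Ma) and the youngest is Miocene (ends 5.333 Ma).
In between, by decreasing start age: Cisuralian (298.9), Guadalupian (273.01), Lopingian (259.51), Paleocene (66).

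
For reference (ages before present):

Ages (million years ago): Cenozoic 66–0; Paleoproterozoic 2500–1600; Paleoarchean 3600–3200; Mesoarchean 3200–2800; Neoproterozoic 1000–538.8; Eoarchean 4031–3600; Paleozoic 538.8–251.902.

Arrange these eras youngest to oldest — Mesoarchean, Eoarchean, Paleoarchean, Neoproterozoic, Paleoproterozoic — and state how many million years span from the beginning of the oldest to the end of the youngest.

From the excerpt: Mesoarchean 3200–2800; Eoarchean 4031–3600; Paleoarchean 3600–3200; Neoproterozoic 1000–538.8; Paleoproterozoic 2500–1600 (Ma).
Larger Ma is earlier, so the oldest is Eoarchean and the youngest is Neoproterozoic; youngest to oldest: Neoproterozoic, Paleoproterozoic, Mesoarchean, Paleoarchean, Eoarchean.
Oldest start 4031 minus youngest end 538.8 gives 3492.2 Myr overall.

Neoproterozoic, Paleoproterozoic, Mesoarchean, Paleoarchean, Eoarchean; total span 3492.2 Myr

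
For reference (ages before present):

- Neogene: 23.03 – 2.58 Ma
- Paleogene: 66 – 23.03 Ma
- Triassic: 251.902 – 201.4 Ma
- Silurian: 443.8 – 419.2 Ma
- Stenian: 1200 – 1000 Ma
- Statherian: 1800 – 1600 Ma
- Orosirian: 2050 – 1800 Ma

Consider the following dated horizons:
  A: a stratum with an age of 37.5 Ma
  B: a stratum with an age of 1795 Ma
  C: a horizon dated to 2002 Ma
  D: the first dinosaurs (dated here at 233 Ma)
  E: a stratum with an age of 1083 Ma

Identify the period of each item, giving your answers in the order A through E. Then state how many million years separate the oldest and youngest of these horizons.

A — Paleogene; B — Statherian; C — Orosirian; D — Triassic; E — Stenian; span 1964.5 million years

A: 37.5 Ma lies in 66–23.03 Ma, so Paleogene.
B: 1795 Ma lies in 1800–1600 Ma, so Statherian.
C: 2002 Ma lies in 2050–1800 Ma, so Orosirian.
D: 233 Ma lies in 251.902–201.4 Ma, so Triassic.
E: 1083 Ma lies in 1200–1000 Ma, so Stenian.
Oldest = 2002 Ma, youngest = 37.5 Ma → span 1964.5 Myr.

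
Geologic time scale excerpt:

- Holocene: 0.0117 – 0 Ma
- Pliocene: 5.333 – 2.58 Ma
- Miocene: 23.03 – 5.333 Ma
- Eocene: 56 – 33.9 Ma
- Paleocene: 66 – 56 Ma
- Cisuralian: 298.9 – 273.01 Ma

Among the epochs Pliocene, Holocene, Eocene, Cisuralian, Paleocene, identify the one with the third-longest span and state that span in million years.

Paleocene, 10 million years

Durations: Pliocene 2.753; Holocene 0.0117; Eocene 22.1; Cisuralian 25.89; Paleocene 10 Myr.
Sorted longest-first: Cisuralian (25.89), Eocene (22.1), Paleocene (10), Pliocene (2.753), Holocene (0.0117).
The third longest is Paleocene at 10 Myr.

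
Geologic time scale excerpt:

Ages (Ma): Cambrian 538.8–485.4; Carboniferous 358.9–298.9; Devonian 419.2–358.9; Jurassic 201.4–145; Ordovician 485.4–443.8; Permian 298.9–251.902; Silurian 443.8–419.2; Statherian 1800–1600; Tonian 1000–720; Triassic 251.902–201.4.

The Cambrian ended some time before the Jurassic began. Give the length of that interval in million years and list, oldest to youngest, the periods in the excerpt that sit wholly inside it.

End of Cambrian = 485.4 Ma; start of Jurassic = 201.4 Ma.
Gap = 485.4 − 201.4 = 284 Myr.
Periods wholly inside 485.4–201.4 Ma: Ordovician (485.4–443.8), Silurian (443.8–419.2), Devonian (419.2–358.9), Carboniferous (358.9–298.9), Permian (298.9–251.902), Triassic (251.902–201.4).

284 million years; Ordovician, Silurian, Devonian, Carboniferous, Permian, Triassic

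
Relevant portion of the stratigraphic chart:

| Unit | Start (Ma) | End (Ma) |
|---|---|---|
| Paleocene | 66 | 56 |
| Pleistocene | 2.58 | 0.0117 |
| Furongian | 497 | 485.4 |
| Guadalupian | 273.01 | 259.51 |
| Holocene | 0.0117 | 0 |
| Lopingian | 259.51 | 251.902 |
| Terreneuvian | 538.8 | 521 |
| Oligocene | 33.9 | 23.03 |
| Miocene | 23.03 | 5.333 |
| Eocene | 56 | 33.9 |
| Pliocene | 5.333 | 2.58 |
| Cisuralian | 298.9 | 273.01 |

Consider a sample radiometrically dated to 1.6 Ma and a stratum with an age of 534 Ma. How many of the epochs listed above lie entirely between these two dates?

534 Ma sits inside the Terreneuvian (538.8–521) and 1.6 Ma inside the Pleistocene (2.58–0.0117); neither of those is wholly between the two dates.
The listed epochs lying completely between them are Furongian, Cisuralian, Guadalupian, Lopingian, Paleocene, Eocene, Oligocene, Miocene, Pliocene — 9 in all.

9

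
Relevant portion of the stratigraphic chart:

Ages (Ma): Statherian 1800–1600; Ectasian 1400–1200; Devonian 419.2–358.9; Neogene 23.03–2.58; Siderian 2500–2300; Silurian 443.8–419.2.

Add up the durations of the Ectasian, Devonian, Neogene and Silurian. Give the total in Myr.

305.35 million years

Duration is start − end for each: (1400 − 1200) + (419.2 − 358.9) + (23.03 − 2.58) + (443.8 − 419.2).
That is 200 + 60.3 + 20.45 + 24.6, which totals 305.35 million years.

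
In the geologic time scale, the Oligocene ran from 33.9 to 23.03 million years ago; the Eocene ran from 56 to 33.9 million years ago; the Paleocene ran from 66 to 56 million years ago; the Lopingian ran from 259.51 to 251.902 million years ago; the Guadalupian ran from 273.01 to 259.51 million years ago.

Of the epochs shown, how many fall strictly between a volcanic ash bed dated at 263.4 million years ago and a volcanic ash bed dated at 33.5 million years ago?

The older date is 263.4 Ma and the younger is 33.5 Ma.
Epochs with start < 263.4 and end > 33.5 Ma: Lopingian (259.51–251.902), Paleocene (66–56), Eocene (56–33.9).
That is 3 complete epochs.

3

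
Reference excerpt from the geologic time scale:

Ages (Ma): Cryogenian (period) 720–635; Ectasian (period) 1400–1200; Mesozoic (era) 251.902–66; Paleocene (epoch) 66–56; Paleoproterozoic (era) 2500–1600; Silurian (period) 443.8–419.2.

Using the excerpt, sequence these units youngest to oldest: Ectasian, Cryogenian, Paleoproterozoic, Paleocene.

Paleocene → Cryogenian → Ectasian → Paleoproterozoic

Read off each span (Ma): Ectasian 1400–1200; Cryogenian 720–635; Paleoproterozoic 2500–1600; Paleocene 66–56.
Larger Ma is older, so oldest→youngest is Paleoproterozoic, Ectasian, Cryogenian, Paleocene; reverse it for youngest→oldest.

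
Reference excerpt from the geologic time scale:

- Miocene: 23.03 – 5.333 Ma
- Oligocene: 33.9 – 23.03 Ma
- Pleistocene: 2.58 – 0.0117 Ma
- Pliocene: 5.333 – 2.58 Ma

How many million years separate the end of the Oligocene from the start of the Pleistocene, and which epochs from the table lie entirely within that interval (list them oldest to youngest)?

20.45 million years; Miocene, Pliocene

End of Oligocene = 23.03 Ma; start of Pleistocene = 2.58 Ma.
Gap = 23.03 − 2.58 = 20.45 Myr.
Epochs wholly inside 23.03–2.58 Ma: Miocene (23.03–5.333), Pliocene (5.333–2.58).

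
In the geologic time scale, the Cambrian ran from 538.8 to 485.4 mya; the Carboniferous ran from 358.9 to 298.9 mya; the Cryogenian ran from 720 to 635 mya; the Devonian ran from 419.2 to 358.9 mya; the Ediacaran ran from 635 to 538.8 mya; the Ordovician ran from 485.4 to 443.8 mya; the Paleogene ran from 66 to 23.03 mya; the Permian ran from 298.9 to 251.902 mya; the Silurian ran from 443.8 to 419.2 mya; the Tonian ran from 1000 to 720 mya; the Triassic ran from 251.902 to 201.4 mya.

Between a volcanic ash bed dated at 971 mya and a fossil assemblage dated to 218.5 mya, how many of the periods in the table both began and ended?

8

The older date is 971 Ma and the younger is 218.5 Ma.
Periods with start < 971 and end > 218.5 Ma: Cryogenian (720–635), Ediacaran (635–538.8), Cambrian (538.8–485.4), Ordovician (485.4–443.8), Silurian (443.8–419.2), Devonian (419.2–358.9), Carboniferous (358.9–298.9), Permian (298.9–251.902).
That is 8 complete periods.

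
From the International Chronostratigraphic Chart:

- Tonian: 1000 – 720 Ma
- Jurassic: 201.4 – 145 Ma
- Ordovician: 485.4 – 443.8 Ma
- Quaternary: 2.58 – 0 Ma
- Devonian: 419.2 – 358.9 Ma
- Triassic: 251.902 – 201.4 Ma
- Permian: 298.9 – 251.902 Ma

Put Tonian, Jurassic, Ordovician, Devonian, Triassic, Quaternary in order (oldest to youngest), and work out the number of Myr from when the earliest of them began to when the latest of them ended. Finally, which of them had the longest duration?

From the excerpt: Tonian 1000–720; Jurassic 201.4–145; Ordovician 485.4–443.8; Devonian 419.2–358.9; Triassic 251.902–201.4; Quaternary 2.58–0 (Ma).
Larger Ma is earlier, so the oldest is Tonian and the youngest is Quaternary; oldest to youngest: Tonian, Ordovician, Devonian, Triassic, Jurassic, Quaternary.
Oldest start 1000 minus youngest end 0 gives 1000 Myr overall.
Individual lengths (start − end): Devonian 60.3; Ordovician 41.6; Jurassic 56.4; Tonian 280; Quaternary 2.58; Triassic 50.502. The largest is Tonian at 280 Myr.

Tonian → Ordovician → Devonian → Triassic → Jurassic → Quaternary; total span 1000 Myr; longest is Tonian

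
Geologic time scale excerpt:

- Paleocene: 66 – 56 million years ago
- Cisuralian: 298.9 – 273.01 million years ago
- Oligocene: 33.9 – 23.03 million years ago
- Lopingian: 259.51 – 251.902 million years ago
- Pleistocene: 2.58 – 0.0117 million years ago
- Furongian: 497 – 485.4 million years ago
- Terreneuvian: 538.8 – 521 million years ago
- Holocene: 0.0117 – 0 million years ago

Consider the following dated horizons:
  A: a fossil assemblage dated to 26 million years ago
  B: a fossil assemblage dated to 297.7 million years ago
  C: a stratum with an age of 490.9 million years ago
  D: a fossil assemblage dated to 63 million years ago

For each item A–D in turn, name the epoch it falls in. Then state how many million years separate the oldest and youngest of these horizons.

A — Oligocene; B — Cisuralian; C — Furongian; D — Paleocene; span 464.9 million years

A: 26 Ma lies in 33.9–23.03 Ma, so Oligocene.
B: 297.7 Ma lies in 298.9–273.01 Ma, so Cisuralian.
C: 490.9 Ma lies in 497–485.4 Ma, so Furongian.
D: 63 Ma lies in 66–56 Ma, so Paleocene.
Oldest = 490.9 Ma, youngest = 26 Ma → span 464.9 Myr.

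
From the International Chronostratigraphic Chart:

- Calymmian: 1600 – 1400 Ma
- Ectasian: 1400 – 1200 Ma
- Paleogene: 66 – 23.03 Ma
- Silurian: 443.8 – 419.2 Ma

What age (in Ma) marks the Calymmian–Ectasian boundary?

1400 Ma

The Calymmian ends and the Ectasian begins at 1400 Ma.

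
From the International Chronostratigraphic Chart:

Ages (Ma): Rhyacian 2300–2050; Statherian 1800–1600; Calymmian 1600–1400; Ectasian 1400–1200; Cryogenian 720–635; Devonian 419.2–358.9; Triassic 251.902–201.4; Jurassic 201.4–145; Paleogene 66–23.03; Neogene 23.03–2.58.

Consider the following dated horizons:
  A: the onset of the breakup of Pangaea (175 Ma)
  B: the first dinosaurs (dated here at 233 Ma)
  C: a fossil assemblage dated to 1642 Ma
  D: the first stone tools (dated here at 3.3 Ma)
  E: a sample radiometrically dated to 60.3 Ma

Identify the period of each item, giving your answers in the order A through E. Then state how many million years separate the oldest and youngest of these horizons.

A — Jurassic; B — Triassic; C — Statherian; D — Neogene; E — Paleogene; span 1638.7 million years

Match each age against the start–end ranges in the excerpt: A = 175 Ma → Jurassic (201.4–145); B = 233 Ma → Triassic (251.902–201.4); C = 1642 Ma → Statherian (1800–1600); D = 3.3 Ma → Neogene (23.03–2.58); E = 60.3 Ma → Paleogene (66–23.03).
The largest age is 1642 Ma and the smallest is 3.3 Ma; their difference is 1638.7 Myr.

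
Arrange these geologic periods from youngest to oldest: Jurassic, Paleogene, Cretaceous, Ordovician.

Era membership (oldest first within each) — Paleozoic: Ordovician; Mesozoic: Jurassic, Cretaceous; Cenozoic: Paleogene. Paleozoic precedes Mesozoic, which precedes Cenozoic. Concatenating the groups in that era order and then reversing gives youngest to oldest.

Paleogene, then Cretaceous, then Jurassic, then Ordovician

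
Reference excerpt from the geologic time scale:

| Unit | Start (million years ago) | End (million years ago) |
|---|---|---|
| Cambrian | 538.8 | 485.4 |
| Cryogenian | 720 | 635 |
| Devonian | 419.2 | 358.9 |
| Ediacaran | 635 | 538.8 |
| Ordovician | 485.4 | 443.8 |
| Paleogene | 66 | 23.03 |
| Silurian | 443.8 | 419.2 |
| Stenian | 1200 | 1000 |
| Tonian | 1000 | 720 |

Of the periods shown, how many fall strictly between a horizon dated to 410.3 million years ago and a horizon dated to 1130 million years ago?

6

1130 Ma sits inside the Stenian (1200–1000) and 410.3 Ma inside the Devonian (419.2–358.9); neither of those is wholly between the two dates.
The listed periods lying completely between them are Tonian, Cryogenian, Ediacaran, Cambrian, Ordovician, Silurian — 6 in all.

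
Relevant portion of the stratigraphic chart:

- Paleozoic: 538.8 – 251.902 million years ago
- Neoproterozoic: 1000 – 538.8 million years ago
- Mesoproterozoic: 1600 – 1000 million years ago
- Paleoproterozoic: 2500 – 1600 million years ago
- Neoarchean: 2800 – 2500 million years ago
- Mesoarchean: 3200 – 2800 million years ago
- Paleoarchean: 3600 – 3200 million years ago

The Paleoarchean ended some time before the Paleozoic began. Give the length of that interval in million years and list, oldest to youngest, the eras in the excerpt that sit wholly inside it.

2661.2 million years; Mesoarchean, Neoarchean, Paleoproterozoic, Mesoproterozoic, Neoproterozoic

The Paleoarchean closes at 3200 Ma and the Paleozoic opens at 538.8 Ma, so the interval is 3200 − 538.8 = 2661.2 Myr.
An era fits inside if it starts at or after 3200 Ma and ends at or before 538.8 Ma; oldest first that gives Mesoarchean, Neoarchean, Paleoproterozoic, Mesoproterozoic, Neoproterozoic.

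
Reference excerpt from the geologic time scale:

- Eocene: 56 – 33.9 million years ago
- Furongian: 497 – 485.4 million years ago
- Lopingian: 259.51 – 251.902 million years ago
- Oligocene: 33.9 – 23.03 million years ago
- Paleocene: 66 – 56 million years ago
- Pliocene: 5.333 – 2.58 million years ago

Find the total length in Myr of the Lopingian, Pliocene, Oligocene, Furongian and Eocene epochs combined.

54.931 million years

Each duration: Lopingian = 7.608; Pliocene = 2.753; Oligocene = 10.87; Furongian = 11.6; Eocene = 22.1.
Sum: 7.608 + 2.753 + 10.87 + 11.6 + 22.1 = 54.931 Myr.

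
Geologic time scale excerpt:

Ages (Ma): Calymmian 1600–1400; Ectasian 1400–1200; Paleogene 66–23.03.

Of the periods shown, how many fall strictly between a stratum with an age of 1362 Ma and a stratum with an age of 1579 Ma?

Checking each listed span, none has both start < 1579 Ma and end > 1362 Ma — every period straddles one of the two dates or lies outside them — so the count is 0.

0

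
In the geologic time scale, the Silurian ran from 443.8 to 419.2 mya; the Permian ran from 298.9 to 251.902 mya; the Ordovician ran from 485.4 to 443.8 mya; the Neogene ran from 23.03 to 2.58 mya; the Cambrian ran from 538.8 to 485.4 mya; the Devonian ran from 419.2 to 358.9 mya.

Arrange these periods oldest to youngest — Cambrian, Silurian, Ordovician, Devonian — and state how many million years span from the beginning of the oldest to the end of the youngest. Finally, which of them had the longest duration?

Cambrian → Ordovician → Silurian → Devonian; total span 179.9 Myr; longest is Devonian

Start ages (Ma): Cambrian 538.8, Ordovician 485.4, Silurian 443.8, Devonian 419.2.
Ordered oldest to youngest: Cambrian, Ordovician, Silurian, Devonian.
Span = 538.8 − 358.9 = 179.9 Myr.
Durations: Silurian 24.6, Ordovician 41.6, Cambrian 53.4, Devonian 60.3 → longest is Devonian (60.3 Myr).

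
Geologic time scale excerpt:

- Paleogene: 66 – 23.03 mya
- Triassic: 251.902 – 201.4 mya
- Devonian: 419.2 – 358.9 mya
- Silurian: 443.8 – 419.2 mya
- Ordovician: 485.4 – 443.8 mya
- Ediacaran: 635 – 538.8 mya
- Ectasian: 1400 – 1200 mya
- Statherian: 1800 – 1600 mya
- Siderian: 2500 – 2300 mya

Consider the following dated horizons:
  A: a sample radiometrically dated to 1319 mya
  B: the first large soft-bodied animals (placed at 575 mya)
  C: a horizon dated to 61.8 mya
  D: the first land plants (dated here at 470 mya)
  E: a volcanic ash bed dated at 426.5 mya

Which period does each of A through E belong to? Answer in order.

A — Ectasian; B — Ediacaran; C — Paleogene; D — Ordovician; E — Silurian

Match each age against the start–end ranges in the excerpt: A = 1319 Ma → Ectasian (1400–1200); B = 575 Ma → Ediacaran (635–538.8); C = 61.8 Ma → Paleogene (66–23.03); D = 470 Ma → Ordovician (485.4–443.8); E = 426.5 Ma → Silurian (443.8–419.2).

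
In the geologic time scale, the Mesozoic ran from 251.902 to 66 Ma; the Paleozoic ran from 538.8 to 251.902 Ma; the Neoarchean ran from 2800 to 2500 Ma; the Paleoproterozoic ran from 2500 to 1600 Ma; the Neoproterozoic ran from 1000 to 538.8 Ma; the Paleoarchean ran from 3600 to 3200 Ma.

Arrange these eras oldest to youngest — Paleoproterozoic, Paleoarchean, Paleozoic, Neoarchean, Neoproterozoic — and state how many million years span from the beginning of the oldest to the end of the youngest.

Start ages (Ma): Paleoarchean 3600, Neoarchean 2800, Paleoproterozoic 2500, Neoproterozoic 1000, Paleozoic 538.8.
Ordered oldest to youngest: Paleoarchean, Neoarchean, Paleoproterozoic, Neoproterozoic, Paleozoic.
Span = 3600 − 251.902 = 3348.098 Myr.

Paleoarchean, Neoarchean, Paleoproterozoic, Neoproterozoic, Paleozoic; total span 3348.098 Myr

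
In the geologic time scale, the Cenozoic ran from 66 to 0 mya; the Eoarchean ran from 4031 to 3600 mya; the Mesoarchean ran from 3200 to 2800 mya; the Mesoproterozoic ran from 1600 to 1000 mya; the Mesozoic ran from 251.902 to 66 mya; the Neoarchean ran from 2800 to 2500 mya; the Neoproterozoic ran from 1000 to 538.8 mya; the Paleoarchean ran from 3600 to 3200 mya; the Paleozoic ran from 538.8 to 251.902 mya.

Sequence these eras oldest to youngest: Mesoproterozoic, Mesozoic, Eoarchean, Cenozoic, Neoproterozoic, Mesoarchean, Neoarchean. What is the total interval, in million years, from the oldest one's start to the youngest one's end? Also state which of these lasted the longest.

From the excerpt: Mesoproterozoic 1600–1000; Mesozoic 251.902–66; Eoarchean 4031–3600; Cenozoic 66–0; Neoproterozoic 1000–538.8; Mesoarchean 3200–2800; Neoarchean 2800–2500 (Ma).
Larger Ma is earlier, so the oldest is Eoarchean and the youngest is Cenozoic; oldest to youngest: Eoarchean, Mesoarchean, Neoarchean, Mesoproterozoic, Neoproterozoic, Mesozoic, Cenozoic.
Oldest start 4031 minus youngest end 0 gives 4031 Myr overall.
Individual lengths (start − end): Eoarchean 431; Neoproterozoic 461.2; Cenozoic 66; Mesoproterozoic 600; Neoarchean 300; Mesoarchean 400; Mesozoic 185.902. The largest is Mesoproterozoic at 600 Myr.

Eoarchean, Mesoarchean, Neoarchean, Mesoproterozoic, Neoproterozoic, Mesozoic, Cenozoic; total span 4031 Myr; longest is Mesoproterozoic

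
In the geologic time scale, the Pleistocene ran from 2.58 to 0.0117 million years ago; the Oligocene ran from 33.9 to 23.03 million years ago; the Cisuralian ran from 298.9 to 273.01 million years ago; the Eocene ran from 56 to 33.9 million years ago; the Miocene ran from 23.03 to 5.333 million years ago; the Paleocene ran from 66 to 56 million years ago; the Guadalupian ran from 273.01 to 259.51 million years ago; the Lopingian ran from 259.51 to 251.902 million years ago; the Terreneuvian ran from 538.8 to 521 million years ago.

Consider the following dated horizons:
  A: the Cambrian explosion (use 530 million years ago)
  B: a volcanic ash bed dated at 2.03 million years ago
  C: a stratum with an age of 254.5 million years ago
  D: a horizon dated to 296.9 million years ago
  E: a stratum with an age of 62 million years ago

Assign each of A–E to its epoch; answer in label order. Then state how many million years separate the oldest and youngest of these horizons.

Match each age against the start–end ranges in the excerpt: A = 530 Ma → Terreneuvian (538.8–521); B = 2.03 Ma → Pleistocene (2.58–0.0117); C = 254.5 Ma → Lopingian (259.51–251.902); D = 296.9 Ma → Cisuralian (298.9–273.01); E = 62 Ma → Paleocene (66–56).
The largest age is 530 Ma and the smallest is 2.03 Ma; their difference is 527.97 Myr.

A — Terreneuvian; B — Pleistocene; C — Lopingian; D — Cisuralian; E — Paleocene; span 527.97 million years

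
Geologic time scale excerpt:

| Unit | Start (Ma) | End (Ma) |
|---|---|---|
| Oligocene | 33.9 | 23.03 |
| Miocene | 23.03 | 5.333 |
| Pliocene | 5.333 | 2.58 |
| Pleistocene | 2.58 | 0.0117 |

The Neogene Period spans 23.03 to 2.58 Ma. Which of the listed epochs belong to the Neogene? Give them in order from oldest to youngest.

Epochs with both bounds inside 23.03–2.58 Ma: Miocene (23.03–5.333), Pliocene (5.333–2.58).

Miocene, Pliocene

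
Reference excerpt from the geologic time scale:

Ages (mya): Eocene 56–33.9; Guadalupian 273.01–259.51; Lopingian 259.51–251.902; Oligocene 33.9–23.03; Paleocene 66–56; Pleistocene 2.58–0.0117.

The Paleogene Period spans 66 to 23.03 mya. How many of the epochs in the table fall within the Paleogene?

3

Epochs inside 66–23.03 Ma: Paleocene, Eocene, Oligocene — 3 in total.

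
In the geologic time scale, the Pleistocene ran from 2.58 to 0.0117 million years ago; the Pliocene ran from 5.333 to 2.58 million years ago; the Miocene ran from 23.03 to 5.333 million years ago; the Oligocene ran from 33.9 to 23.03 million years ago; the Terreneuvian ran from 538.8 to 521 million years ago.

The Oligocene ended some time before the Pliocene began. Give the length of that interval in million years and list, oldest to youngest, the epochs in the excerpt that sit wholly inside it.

17.697 million years; Miocene

End of Oligocene = 23.03 Ma; start of Pliocene = 5.333 Ma.
Gap = 23.03 − 5.333 = 17.697 Myr.
Epochs wholly inside 23.03–5.333 Ma: Miocene (23.03–5.333).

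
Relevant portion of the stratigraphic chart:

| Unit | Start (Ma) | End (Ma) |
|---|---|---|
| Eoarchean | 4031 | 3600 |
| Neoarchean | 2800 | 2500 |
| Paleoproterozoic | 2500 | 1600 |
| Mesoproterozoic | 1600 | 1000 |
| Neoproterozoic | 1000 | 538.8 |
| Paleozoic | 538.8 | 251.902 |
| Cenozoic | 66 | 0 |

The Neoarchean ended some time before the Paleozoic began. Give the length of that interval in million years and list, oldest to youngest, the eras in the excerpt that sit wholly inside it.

1961.2 million years; Paleoproterozoic, Mesoproterozoic, Neoproterozoic

The Neoarchean closes at 2500 Ma and the Paleozoic opens at 538.8 Ma, so the interval is 2500 − 538.8 = 1961.2 Myr.
An era fits inside if it starts at or after 2500 Ma and ends at or before 538.8 Ma; oldest first that gives Paleoproterozoic, Mesoproterozoic, Neoproterozoic.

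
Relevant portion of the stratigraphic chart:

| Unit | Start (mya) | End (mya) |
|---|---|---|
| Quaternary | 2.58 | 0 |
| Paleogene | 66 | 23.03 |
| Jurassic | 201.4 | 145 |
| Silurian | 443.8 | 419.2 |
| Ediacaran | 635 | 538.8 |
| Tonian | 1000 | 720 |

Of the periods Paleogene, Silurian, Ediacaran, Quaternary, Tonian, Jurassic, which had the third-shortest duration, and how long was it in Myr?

Start − end for each: Paleogene 66 − 23.03 = 42.97; Silurian 443.8 − 419.2 = 24.6; Ediacaran 635 − 538.8 = 96.2; Quaternary 2.58 − 0 = 2.58; Tonian 1000 − 720 = 280; Jurassic 201.4 − 145 = 56.4.
Ranking these from shortest: Quaternary < Silurian < Paleogene < Jurassic < Ediacaran < Tonian.
Position 3 in that ranking is Paleogene, which lasted 42.97 Myr.

Paleogene, 42.97 million years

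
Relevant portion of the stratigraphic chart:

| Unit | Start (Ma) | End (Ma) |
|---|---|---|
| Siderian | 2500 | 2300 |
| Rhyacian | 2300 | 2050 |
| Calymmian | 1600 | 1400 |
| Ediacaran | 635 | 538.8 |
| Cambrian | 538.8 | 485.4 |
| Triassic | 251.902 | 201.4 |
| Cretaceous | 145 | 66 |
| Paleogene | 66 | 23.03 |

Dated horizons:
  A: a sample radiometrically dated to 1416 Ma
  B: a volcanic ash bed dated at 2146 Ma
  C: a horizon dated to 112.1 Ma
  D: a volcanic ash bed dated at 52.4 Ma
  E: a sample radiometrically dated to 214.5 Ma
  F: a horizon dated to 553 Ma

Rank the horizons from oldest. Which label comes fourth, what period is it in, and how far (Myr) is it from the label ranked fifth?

Sorted oldest-first by Ma: B (2146), A (1416), F (553), E (214.5), C (112.1), D (52.4).
The fourth oldest is E at 214.5 Ma, which lies in 251.902–201.4 Ma: the Triassic.
The fifth oldest is C at 112.1 Ma; separation = |214.5 − 112.1| = 102.4 Myr.

E, in the Triassic; 102.4 million years to C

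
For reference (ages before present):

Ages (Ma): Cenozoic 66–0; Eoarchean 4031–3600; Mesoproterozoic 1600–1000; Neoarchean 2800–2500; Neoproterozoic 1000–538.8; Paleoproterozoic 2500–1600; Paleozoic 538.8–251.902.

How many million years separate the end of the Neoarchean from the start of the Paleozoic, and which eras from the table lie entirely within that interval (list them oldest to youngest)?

The Neoarchean closes at 2500 Ma and the Paleozoic opens at 538.8 Ma, so the interval is 2500 − 538.8 = 1961.2 Myr.
An era fits inside if it starts at or after 2500 Ma and ends at or before 538.8 Ma; oldest first that gives Paleoproterozoic, Mesoproterozoic, Neoproterozoic.

1961.2 million years; Paleoproterozoic, Mesoproterozoic, Neoproterozoic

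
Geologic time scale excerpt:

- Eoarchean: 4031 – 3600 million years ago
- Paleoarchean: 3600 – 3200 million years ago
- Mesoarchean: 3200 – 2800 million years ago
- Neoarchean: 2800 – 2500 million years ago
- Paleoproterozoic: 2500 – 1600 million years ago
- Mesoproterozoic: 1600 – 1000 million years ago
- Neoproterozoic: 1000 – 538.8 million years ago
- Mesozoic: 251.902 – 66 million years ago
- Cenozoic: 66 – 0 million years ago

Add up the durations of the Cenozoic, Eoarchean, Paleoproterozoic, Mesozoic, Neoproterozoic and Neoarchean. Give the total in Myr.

Each duration: Cenozoic = 66; Eoarchean = 431; Paleoproterozoic = 900; Mesozoic = 185.902; Neoproterozoic = 461.2; Neoarchean = 300.
Sum: 66 + 431 + 900 + 185.902 + 461.2 + 300 = 2344.102 Myr.

2344.102 million years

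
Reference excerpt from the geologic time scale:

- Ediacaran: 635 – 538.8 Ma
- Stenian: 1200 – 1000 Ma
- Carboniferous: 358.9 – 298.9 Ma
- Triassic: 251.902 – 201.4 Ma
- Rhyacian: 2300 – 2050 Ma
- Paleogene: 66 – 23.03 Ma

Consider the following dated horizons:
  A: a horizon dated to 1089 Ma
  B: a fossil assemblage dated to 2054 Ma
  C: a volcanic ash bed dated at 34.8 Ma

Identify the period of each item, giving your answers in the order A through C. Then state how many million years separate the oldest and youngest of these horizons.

Match each age against the start–end ranges in the excerpt: A = 1089 Ma → Stenian (1200–1000); B = 2054 Ma → Rhyacian (2300–2050); C = 34.8 Ma → Paleogene (66–23.03).
The largest age is 2054 Ma and the smallest is 34.8 Ma; their difference is 2019.2 Myr.

A — Stenian; B — Rhyacian; C — Paleogene; span 2019.2 million years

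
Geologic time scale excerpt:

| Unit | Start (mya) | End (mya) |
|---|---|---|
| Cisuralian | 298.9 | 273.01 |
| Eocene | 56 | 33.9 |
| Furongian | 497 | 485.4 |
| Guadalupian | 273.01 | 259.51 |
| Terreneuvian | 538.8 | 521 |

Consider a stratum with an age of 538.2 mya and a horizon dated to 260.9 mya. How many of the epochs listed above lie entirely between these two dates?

538.2 Ma sits inside the Terreneuvian (538.8–521) and 260.9 Ma inside the Guadalupian (273.01–259.51); neither of those is wholly between the two dates.
The listed epochs lying completely between them are Furongian, Cisuralian — 2 in all.

2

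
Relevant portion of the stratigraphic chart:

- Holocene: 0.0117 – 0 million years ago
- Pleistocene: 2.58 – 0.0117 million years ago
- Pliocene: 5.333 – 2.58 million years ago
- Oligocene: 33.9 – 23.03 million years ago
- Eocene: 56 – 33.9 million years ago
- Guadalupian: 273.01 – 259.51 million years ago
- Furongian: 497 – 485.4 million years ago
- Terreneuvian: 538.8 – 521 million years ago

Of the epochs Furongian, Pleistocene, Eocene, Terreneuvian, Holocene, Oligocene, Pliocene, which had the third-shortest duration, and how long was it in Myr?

Durations: Furongian 11.6; Pleistocene 2.5683; Eocene 22.1; Terreneuvian 17.8; Holocene 0.0117; Oligocene 10.87; Pliocene 2.753 Myr.
Sorted shortest-first: Holocene (0.0117), Pleistocene (2.5683), Pliocene (2.753), Oligocene (10.87), Furongian (11.6), Terreneuvian (17.8), Eocene (22.1).
The third shortest is Pliocene at 2.753 Myr.

Pliocene, 2.753 million years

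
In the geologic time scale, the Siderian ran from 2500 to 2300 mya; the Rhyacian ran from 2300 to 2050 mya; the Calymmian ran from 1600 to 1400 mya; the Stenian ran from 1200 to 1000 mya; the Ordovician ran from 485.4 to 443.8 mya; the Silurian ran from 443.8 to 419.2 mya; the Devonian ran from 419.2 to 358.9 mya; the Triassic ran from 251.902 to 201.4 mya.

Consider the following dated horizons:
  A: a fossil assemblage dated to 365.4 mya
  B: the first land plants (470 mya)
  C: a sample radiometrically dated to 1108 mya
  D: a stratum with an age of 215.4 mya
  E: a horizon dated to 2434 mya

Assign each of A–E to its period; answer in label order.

Match each age against the start–end ranges in the excerpt: A = 365.4 Ma → Devonian (419.2–358.9); B = 470 Ma → Ordovician (485.4–443.8); C = 1108 Ma → Stenian (1200–1000); D = 215.4 Ma → Triassic (251.902–201.4); E = 2434 Ma → Siderian (2500–2300).

A — Devonian; B — Ordovician; C — Stenian; D — Triassic; E — Siderian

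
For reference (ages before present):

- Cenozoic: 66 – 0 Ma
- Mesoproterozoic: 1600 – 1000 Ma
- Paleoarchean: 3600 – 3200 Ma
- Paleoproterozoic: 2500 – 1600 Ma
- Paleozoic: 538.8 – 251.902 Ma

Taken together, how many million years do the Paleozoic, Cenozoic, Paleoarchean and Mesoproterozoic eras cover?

Duration is start − end for each: (538.8 − 251.902) + (66 − 0) + (3600 − 3200) + (1600 − 1000).
That is 286.898 + 66 + 400 + 600, which totals 1352.898 million years.

1352.898 million years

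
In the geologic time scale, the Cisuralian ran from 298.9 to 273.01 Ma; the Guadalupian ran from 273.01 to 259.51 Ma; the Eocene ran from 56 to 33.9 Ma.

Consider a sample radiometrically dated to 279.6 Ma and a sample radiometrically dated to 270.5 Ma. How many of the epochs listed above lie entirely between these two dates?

Checking each listed span, none has both start < 279.6 Ma and end > 270.5 Ma — every epoch straddles one of the two dates or lies outside them — so the count is 0.

0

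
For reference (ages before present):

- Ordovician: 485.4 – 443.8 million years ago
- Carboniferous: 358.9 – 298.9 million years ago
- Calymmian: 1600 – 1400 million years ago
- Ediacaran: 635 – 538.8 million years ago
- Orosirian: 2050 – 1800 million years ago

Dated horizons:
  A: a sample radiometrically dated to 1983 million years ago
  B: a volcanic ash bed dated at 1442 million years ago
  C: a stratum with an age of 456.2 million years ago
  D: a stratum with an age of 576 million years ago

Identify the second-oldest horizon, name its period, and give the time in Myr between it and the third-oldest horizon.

Sorted oldest-first by Ma: A (1983), B (1442), D (576), C (456.2).
The second oldest is B at 1442 Ma, which lies in 1600–1400 Ma: the Calymmian.
The third oldest is D at 576 Ma; separation = |1442 − 576| = 866 Myr.

B, in the Calymmian; 866 million years to D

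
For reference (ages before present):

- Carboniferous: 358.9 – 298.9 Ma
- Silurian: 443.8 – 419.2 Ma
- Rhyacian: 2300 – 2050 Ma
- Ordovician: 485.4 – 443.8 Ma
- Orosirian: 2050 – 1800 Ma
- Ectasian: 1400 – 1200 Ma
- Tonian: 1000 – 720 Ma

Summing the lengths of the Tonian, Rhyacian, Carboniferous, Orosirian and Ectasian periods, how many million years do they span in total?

Each duration: Tonian = 280; Rhyacian = 250; Carboniferous = 60; Orosirian = 250; Ectasian = 200.
Sum: 280 + 250 + 60 + 250 + 200 = 1040 Myr.

1040 million years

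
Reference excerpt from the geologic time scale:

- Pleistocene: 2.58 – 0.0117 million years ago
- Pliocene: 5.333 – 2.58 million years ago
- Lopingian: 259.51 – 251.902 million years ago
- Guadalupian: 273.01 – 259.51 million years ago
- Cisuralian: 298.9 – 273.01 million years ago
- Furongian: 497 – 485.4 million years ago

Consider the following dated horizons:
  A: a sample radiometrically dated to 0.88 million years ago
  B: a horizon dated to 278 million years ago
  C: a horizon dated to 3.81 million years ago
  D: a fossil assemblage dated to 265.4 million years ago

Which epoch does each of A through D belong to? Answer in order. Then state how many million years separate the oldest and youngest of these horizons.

Match each age against the start–end ranges in the excerpt: A = 0.88 Ma → Pleistocene (2.58–0.0117); B = 278 Ma → Cisuralian (298.9–273.01); C = 3.81 Ma → Pliocene (5.333–2.58); D = 265.4 Ma → Guadalupian (273.01–259.51).
The largest age is 278 Ma and the smallest is 0.88 Ma; their difference is 277.12 Myr.

A — Pleistocene; B — Cisuralian; C — Pliocene; D — Guadalupian; span 277.12 million years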